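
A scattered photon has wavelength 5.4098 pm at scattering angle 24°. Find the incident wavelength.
5.2000 pm

From λ' = λ + Δλ, we have λ = λ' - Δλ

First calculate the Compton shift:
Δλ = λ_C(1 - cos θ)
Δλ = 2.4263 × (1 - cos(24°))
Δλ = 2.4263 × 0.0865
Δλ = 0.2098 pm

Initial wavelength:
λ = λ' - Δλ
λ = 5.4098 - 0.2098
λ = 5.2000 pm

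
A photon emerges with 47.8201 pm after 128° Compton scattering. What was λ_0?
43.9000 pm

From λ' = λ + Δλ, we have λ = λ' - Δλ

First calculate the Compton shift:
Δλ = λ_C(1 - cos θ)
Δλ = 2.4263 × (1 - cos(128°))
Δλ = 2.4263 × 1.6157
Δλ = 3.9201 pm

Initial wavelength:
λ = λ' - Δλ
λ = 47.8201 - 3.9201
λ = 43.9000 pm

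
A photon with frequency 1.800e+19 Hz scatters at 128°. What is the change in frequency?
3.429e+18 Hz (decrease)

Convert frequency to wavelength (c = 299792458 m/s):
λ₀ = c/f₀ = 299792458/1.800e+19 = 1.6655137e-11 m = 16.6551 pm

Calculate Compton shift:
Δλ = λ_C(1 - cos(128°)) = 3.9201 pm

Final wavelength:
λ' = λ₀ + Δλ = 16.6551 + 3.9201 = 20.5752 pm

Final frequency:
f' = c/λ' = 299792458/2.0575233e-11 = 1.4570550e+19 Hz

Frequency shift (decrease):
Δf = f₀ - f' = 1.800e+19 - 1.4570550e+19 = 3.429e+18 Hz

(Intermediate values are shown rounded; full precision is carried through to the final answer.)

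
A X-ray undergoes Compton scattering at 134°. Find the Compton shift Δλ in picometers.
4.1118 pm

Using the Compton scattering formula:
Δλ = λ_C(1 - cos θ)

where λ_C = h/(m_e·c) ≈ 2.4263 pm is the Compton wavelength of an electron.

For θ = 134°:
cos(134°) = -0.6947
1 - cos(134°) = 1.6947

Δλ = 2.4263 × 1.6947
Δλ = 4.1118 pm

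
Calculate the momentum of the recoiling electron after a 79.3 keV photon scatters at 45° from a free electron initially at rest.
3.1777e-23 kg·m/s

The electron is initially at rest, so by conservation of momentum:
p⃗_e = p⃗₀ − p⃗'  (incident photon momentum minus scattered photon momentum)

Photon momentum magnitudes (p = h/λ = E/c):
λ₀ = hc/E₀ = 15.6348 pm → p₀ = h/λ₀ = 4.2380e-23 kg·m/s
Δλ = λ_C(1 − cos 45°) = 0.7106 pm
λ' = 16.3455 pm → p' = h/λ' = 4.0538e-23 kg·m/s

The scattered photon makes angle θ = 45° with the incident direction, so by the law of cosines:
|p⃗_e|² = p₀² + p'² − 2p₀p'cos θ
|p⃗_e|² = (4.2380e-23)² + (4.0538e-23)² − 2·4.2380e-23·4.0538e-23·cos(45°)
|p⃗_e| = 3.1777e-23 kg·m/s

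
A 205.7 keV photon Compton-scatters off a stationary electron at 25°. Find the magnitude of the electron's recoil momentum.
4.6885e-23 kg·m/s

The electron is initially at rest, so by conservation of momentum:
p⃗_e = p⃗₀ − p⃗'  (incident photon momentum minus scattered photon momentum)

Photon momentum magnitudes (p = h/λ = E/c):
λ₀ = hc/E₀ = 6.0274 pm → p₀ = h/λ₀ = 1.0993e-22 kg·m/s
Δλ = λ_C(1 − cos 25°) = 0.2273 pm
λ' = 6.2548 pm → p' = h/λ' = 1.0594e-22 kg·m/s

The scattered photon makes angle θ = 25° with the incident direction, so by the law of cosines:
|p⃗_e|² = p₀² + p'² − 2p₀p'cos θ
|p⃗_e|² = (1.0993e-22)² + (1.0594e-22)² − 2·1.0993e-22·1.0594e-22·cos(25°)
|p⃗_e| = 4.6885e-23 kg·m/s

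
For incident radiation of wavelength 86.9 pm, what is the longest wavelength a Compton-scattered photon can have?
91.7526 pm (at θ = 180°)

The Compton shift is Δλ = λ_C(1 − cos θ).

Since cos θ ranges from −1 to 1, the factor (1 − cos θ) ranges from 0 to 2; the maximum shift occurs at θ = 180° (backscattering):
Δλ_max = 2λ_C = 2 × 2.4263 pm = 4.8526 pm

Maximum scattered wavelength:
λ'_max = λ₀ + Δλ_max = 86.9 + 4.8526 = 91.7526 pm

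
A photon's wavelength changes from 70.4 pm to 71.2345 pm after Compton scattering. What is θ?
49.00°

First find the wavelength shift:
Δλ = λ' - λ = 71.2345 - 70.4 = 0.8345 pm

Using Δλ = λ_C(1 - cos θ), with λ_C = h/(m_e·c) ≈ 2.42631024 pm:
cos θ = 1 - Δλ/λ_C
cos θ = 1 - 0.8345/2.42631024
cos θ = 0.656062

θ = arccos(0.656062)
θ = 49.00°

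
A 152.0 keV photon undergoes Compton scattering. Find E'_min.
95.3030 keV (at θ = 180°)

The scattered photon has minimum energy when its wavelength is maximum, i.e., when the Compton shift Δλ = λ_C(1 − cos θ) is maximum. This occurs at θ = 180° (backscattering), giving Δλ_max = 2λ_C = 4.8526 pm.

Initial wavelength: λ₀ = hc/E₀ = 8.1569 pm
Maximum final wavelength: λ'_max = λ₀ + 2λ_C = 8.1569 + 4.8526 = 13.0095 pm
Minimum final energy: E'_min = hc/λ'_max = 95.3030 keV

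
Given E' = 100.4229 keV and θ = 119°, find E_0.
141.8000 keV

Convert final energy to wavelength (hc ≈ 1239.842 keV·pm):
λ' = hc/E' = 1239.842 / 100.4229 = 12.3462 pm

Calculate the Compton shift:
Δλ = λ_C(1 - cos(119°))
Δλ = 2.4263 × (1 - cos(119°))
Δλ = 3.6026 pm

Initial wavelength:
λ = λ' - Δλ = 12.3462 - 3.6026 = 8.7436 pm

Initial energy:
E = hc/λ = 1239.842 / 8.7436 = 141.8000 keV

(Intermediate values are shown rounded; full precision is carried through to the final answer.)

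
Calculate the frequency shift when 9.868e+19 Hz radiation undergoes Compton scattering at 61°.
2.877e+19 Hz (decrease)

Convert frequency to wavelength (c = 299792458 m/s):
λ₀ = c/f₀ = 299792458/9.868e+19 = 3.0380265e-12 m = 3.0380 pm

Calculate Compton shift:
Δλ = λ_C(1 - cos(61°)) = 1.2500 pm

Final wavelength:
λ' = λ₀ + Δλ = 3.0380 + 1.2500 = 4.2880 pm

Final frequency:
f' = c/λ' = 299792458/4.2880382e-12 = 6.9913663e+19 Hz

Frequency shift (decrease):
Δf = f₀ - f' = 9.868e+19 - 6.9913663e+19 = 2.877e+19 Hz

(Intermediate values are shown rounded; full precision is carried through to the final answer.)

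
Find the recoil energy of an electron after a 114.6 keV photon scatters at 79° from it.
17.6026 keV

By energy conservation: K_e = E_initial - E_final

First find the scattered photon energy:
Initial wavelength: λ = hc/E = 10.8189 pm
Compton shift: Δλ = λ_C(1 - cos(79°)) = 1.9633 pm
Final wavelength: λ' = 10.8189 + 1.9633 = 12.7822 pm
Final photon energy: E' = hc/λ' = 96.9974 keV

Electron kinetic energy:
K_e = E - E' = 114.6000 - 96.9974 = 17.6026 keV

(Intermediate values are shown rounded; full precision is carried through to the final answer.)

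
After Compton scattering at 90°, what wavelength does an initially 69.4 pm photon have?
71.8263 pm

Using the Compton formula: λ' = λ + λ_C(1 − cos θ)

For θ = 90°, cos θ = 0 (exact) = 0.0000, so:
1 − cos 90° = 1 − (0) = 1.0000

Δλ = λ_C × 1.0000 = 2.4263 × 1.0000 = 2.4263 pm

λ' = 69.4 + 2.4263 = 71.8263 pm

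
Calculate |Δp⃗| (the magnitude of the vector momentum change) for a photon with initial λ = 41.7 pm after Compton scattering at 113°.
2.5517e-23 kg·m/s

Photon momentum magnitude is p = h/λ.

Initial momentum:
p₀ = h/λ = 6.6261e-34/4.1700e-11 = 1.5890e-23 kg·m/s

After scattering:
λ' = λ + Δλ = 41.7 + 3.3743 = 45.0743 pm
p' = h/λ' = 6.6261e-34/4.5074e-11 = 1.4700e-23 kg·m/s

Momentum is a vector; the scattered photon's direction makes angle θ = 113° with the incident direction. The magnitude of the vector change Δp⃗ = p⃗₀ − p⃗' is found from the law of cosines:
|Δp⃗|² = p₀² + p'² − 2p₀p'cos θ
|Δp⃗|² = (1.5890e-23)² + (1.4700e-23)² − 2·1.5890e-23·1.4700e-23·cos(113°)
|Δp⃗| = 2.5517e-23 kg·m/s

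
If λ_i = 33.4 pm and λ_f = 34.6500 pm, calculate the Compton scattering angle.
61.00°

First find the wavelength shift:
Δλ = λ' - λ = 34.6500 - 33.4 = 1.2500 pm

Using Δλ = λ_C(1 - cos θ), with λ_C = h/(m_e·c) ≈ 2.42631024 pm:
cos θ = 1 - Δλ/λ_C
cos θ = 1 - 1.2500/2.42631024
cos θ = 0.484814

θ = arccos(0.484814)
θ = 61.00°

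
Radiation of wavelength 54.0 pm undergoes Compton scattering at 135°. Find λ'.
58.1420 pm

Using the Compton formula: λ' = λ + λ_C(1 − cos θ)

For θ = 135°, cos θ = -√2/2 (exact) ≈ -0.7071, so:
1 − cos 135° = 1 − (-√2/2) ≈ 1.7071

Δλ = λ_C × 1.7071 = 2.4263 × 1.7071 = 4.1420 pm

λ' = 54.0 + 4.1420 = 58.1420 pm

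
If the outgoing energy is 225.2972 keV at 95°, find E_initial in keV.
432.6998 keV

Convert final energy to wavelength (hc ≈ 1239.842 keV·pm):
λ' = hc/E' = 1239.842 / 225.2972 = 5.5031 pm

Calculate the Compton shift:
Δλ = λ_C(1 - cos(95°))
Δλ = 2.4263 × (1 - cos(95°))
Δλ = 2.6378 pm

Initial wavelength:
λ = λ' - Δλ = 5.5031 - 2.6378 = 2.8654 pm

Initial energy:
E = hc/λ = 1239.842 / 2.8654 = 432.6998 keV

(Intermediate values are shown rounded; full precision is carried through to the final answer.)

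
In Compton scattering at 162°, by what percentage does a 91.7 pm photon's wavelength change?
5.1623%

Calculate the Compton shift:
Δλ = λ_C(1 - cos(162°))
Δλ = 2.4263 × (1 - cos(162°))
Δλ = 2.4263 × 1.9511
Δλ = 4.7339 pm

Percentage change:
(Δλ/λ₀) × 100 = (4.7339/91.7) × 100
= 5.1623%

(Intermediate values are shown rounded; full precision is carried through to the final answer.)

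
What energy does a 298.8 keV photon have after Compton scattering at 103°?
174.0981 keV

First convert energy to wavelength:
λ = hc/E, with hc ≈ 1239.842 keV·pm (i.e. 1239.842 eV·nm)

For E = 298.8 keV = 298800 eV:
λ = 1239.842 keV·pm / 298.8 keV
λ = 4.1494 pm

Calculate the Compton shift:
Δλ = λ_C(1 - cos(103°)) = 2.4263 × 1.2250
Δλ = 2.9721 pm

Final wavelength:
λ' = 4.1494 + 2.9721 = 7.1215 pm

Final energy:
E' = hc/λ' = 1239.842 / 7.1215 = 174.0981 keV

(Intermediate values are shown rounded; full precision is carried through to the final answer.)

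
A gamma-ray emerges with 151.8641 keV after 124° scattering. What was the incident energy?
282.9999 keV

Convert final energy to wavelength (hc ≈ 1239.842 keV·pm):
λ' = hc/E' = 1239.842 / 151.8641 = 8.1642 pm

Calculate the Compton shift:
Δλ = λ_C(1 - cos(124°))
Δλ = 2.4263 × (1 - cos(124°))
Δλ = 3.7831 pm

Initial wavelength:
λ = λ' - Δλ = 8.1642 - 3.7831 = 4.3811 pm

Initial energy:
E = hc/λ = 1239.842 / 4.3811 = 282.9999 keV

(Intermediate values are shown rounded; full precision is carried through to the final answer.)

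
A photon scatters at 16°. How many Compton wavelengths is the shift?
0.0387 λ_C

The Compton shift formula is:
Δλ = λ_C(1 - cos θ)

Dividing both sides by λ_C:
Δλ/λ_C = 1 - cos θ

For θ = 16°:
Δλ/λ_C = 1 - cos(16°)
Δλ/λ_C = 1 - 0.9613
Δλ/λ_C = 0.0387

This means the shift is 0.0387 × λ_C = 0.0940 pm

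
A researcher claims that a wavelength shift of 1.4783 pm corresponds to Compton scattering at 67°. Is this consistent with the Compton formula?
Yes, consistent

Calculate the expected shift for θ = 67°:

Δλ_expected = λ_C(1 - cos(67°))
Δλ_expected = 2.4263 × (1 - cos(67°))
Δλ_expected = 2.4263 × 0.6093
Δλ_expected = 1.4783 pm

Given shift: 1.4783 pm
Expected shift: 1.4783 pm
Difference: 0.0000 pm

The values match. This is consistent with Compton scattering at the stated angle.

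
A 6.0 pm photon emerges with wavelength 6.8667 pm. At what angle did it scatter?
50.00°

First find the wavelength shift:
Δλ = λ' - λ = 6.8667 - 6.0 = 0.8667 pm

Using Δλ = λ_C(1 - cos θ), with λ_C = h/(m_e·c) ≈ 2.42631024 pm:
cos θ = 1 - Δλ/λ_C
cos θ = 1 - 0.8667/2.42631024
cos θ = 0.642791

θ = arccos(0.642791)
θ = 50.00°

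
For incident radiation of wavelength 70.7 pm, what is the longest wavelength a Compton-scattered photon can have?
75.5526 pm (at θ = 180°)

The Compton shift is Δλ = λ_C(1 − cos θ).

Since cos θ ranges from −1 to 1, the factor (1 − cos θ) ranges from 0 to 2; the maximum shift occurs at θ = 180° (backscattering):
Δλ_max = 2λ_C = 2 × 2.4263 pm = 4.8526 pm

Maximum scattered wavelength:
λ'_max = λ₀ + Δλ_max = 70.7 + 4.8526 = 75.5526 pm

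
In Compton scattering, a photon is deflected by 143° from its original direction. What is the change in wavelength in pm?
4.3640 pm

Using the Compton scattering formula:
Δλ = λ_C(1 - cos θ)

where λ_C = h/(m_e·c) ≈ 2.4263 pm is the Compton wavelength of an electron.

For θ = 143°:
cos(143°) = -0.7986
1 - cos(143°) = 1.7986

Δλ = 2.4263 × 1.7986
Δλ = 4.3640 pm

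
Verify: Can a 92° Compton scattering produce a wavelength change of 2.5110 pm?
Yes, consistent

Calculate the expected shift for θ = 92°:

Δλ_expected = λ_C(1 - cos(92°))
Δλ_expected = 2.4263 × (1 - cos(92°))
Δλ_expected = 2.4263 × 1.0349
Δλ_expected = 2.5110 pm

Given shift: 2.5110 pm
Expected shift: 2.5110 pm
Difference: 0.0000 pm

The values match. This is consistent with Compton scattering at the stated angle.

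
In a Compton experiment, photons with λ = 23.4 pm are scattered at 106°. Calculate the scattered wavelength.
26.4951 pm

Using the Compton scattering formula:
λ' = λ + Δλ = λ + λ_C(1 - cos θ)

Given:
- Initial wavelength λ = 23.4 pm
- Scattering angle θ = 106°
- Compton wavelength λ_C ≈ 2.4263 pm

Calculate the shift:
Δλ = 2.4263 × (1 - cos(106°))
Δλ = 2.4263 × 1.2756
Δλ = 3.0951 pm

Final wavelength:
λ' = 23.4 + 3.0951 = 26.4951 pm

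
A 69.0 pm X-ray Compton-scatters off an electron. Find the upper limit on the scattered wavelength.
73.8526 pm (at θ = 180°)

The Compton shift is Δλ = λ_C(1 − cos θ).

Since cos θ ranges from −1 to 1, the factor (1 − cos θ) ranges from 0 to 2; the maximum shift occurs at θ = 180° (backscattering):
Δλ_max = 2λ_C = 2 × 2.4263 pm = 4.8526 pm

Maximum scattered wavelength:
λ'_max = λ₀ + Δλ_max = 69.0 + 4.8526 = 73.8526 pm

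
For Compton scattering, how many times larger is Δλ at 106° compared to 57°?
106° produces the larger shift by a factor of 2.801

Calculate both shifts using Δλ = λ_C(1 - cos θ):

For θ₁ = 57°:
Δλ₁ = 2.4263 × (1 - cos(57°))
Δλ₁ = 2.4263 × 0.4554
Δλ₁ = 1.1048 pm

For θ₂ = 106°:
Δλ₂ = 2.4263 × (1 - cos(106°))
Δλ₂ = 2.4263 × 1.2756
Δλ₂ = 3.0951 pm

The 106° angle produces the larger shift.
Ratio: 3.0951/1.1048 = 2.801

(Intermediate values are shown rounded; full precision is carried through to the final answer.)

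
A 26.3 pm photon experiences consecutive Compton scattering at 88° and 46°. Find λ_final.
29.3825 pm

Apply Compton shift twice:

First scattering at θ₁ = 88°:
Δλ₁ = λ_C(1 - cos(88°))
Δλ₁ = 2.4263 × 0.9651
Δλ₁ = 2.3416 pm

After first scattering:
λ₁ = 26.3 + 2.3416 = 28.6416 pm

Second scattering at θ₂ = 46°:
Δλ₂ = λ_C(1 - cos(46°))
Δλ₂ = 2.4263 × 0.3053
Δλ₂ = 0.7409 pm

Final wavelength:
λ₂ = 28.6416 + 0.7409 = 29.3825 pm

Total shift: Δλ_total = 2.3416 + 0.7409 = 3.0825 pm

(Intermediate values are shown rounded; full precision is carried through to the final answer.)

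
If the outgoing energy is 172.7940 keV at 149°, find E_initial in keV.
464.5001 keV

Convert final energy to wavelength (hc ≈ 1239.842 keV·pm):
λ' = hc/E' = 1239.842 / 172.7940 = 7.1753 pm

Calculate the Compton shift:
Δλ = λ_C(1 - cos(149°))
Δλ = 2.4263 × (1 - cos(149°))
Δλ = 4.5061 pm

Initial wavelength:
λ = λ' - Δλ = 7.1753 - 4.5061 = 2.6692 pm

Initial energy:
E = hc/λ = 1239.842 / 2.6692 = 464.5001 keV

(Intermediate values are shown rounded; full precision is carried through to the final answer.)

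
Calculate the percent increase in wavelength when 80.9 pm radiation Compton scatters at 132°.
5.0060%

Calculate the Compton shift:
Δλ = λ_C(1 - cos(132°))
Δλ = 2.4263 × (1 - cos(132°))
Δλ = 2.4263 × 1.6691
Δλ = 4.0498 pm

Percentage change:
(Δλ/λ₀) × 100 = (4.0498/80.9) × 100
= 5.0060%

(Intermediate values are shown rounded; full precision is carried through to the final answer.)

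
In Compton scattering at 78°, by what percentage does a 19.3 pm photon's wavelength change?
9.9578%

Calculate the Compton shift:
Δλ = λ_C(1 - cos(78°))
Δλ = 2.4263 × (1 - cos(78°))
Δλ = 2.4263 × 0.7921
Δλ = 1.9219 pm

Percentage change:
(Δλ/λ₀) × 100 = (1.9219/19.3) × 100
= 9.9578%

(Intermediate values are shown rounded; full precision is carried through to the final answer.)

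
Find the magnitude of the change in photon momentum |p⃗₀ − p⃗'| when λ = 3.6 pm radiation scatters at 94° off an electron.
2.1923e-22 kg·m/s

Photon momentum magnitude is p = h/λ.

Initial momentum:
p₀ = h/λ = 6.6261e-34/3.6000e-12 = 1.8406e-22 kg·m/s

After scattering:
λ' = λ + Δλ = 3.6 + 2.5956 = 6.1956 pm
p' = h/λ' = 6.6261e-34/6.1956e-12 = 1.0695e-22 kg·m/s

Momentum is a vector; the scattered photon's direction makes angle θ = 94° with the incident direction. The magnitude of the vector change Δp⃗ = p⃗₀ − p⃗' is found from the law of cosines:
|Δp⃗|² = p₀² + p'² − 2p₀p'cos θ
|Δp⃗|² = (1.8406e-22)² + (1.0695e-22)² − 2·1.8406e-22·1.0695e-22·cos(94°)
|Δp⃗| = 2.1923e-22 kg·m/s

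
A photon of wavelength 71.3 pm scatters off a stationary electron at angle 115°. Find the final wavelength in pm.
74.7517 pm

Using the Compton scattering formula:
λ' = λ + Δλ = λ + λ_C(1 - cos θ)

Given:
- Initial wavelength λ = 71.3 pm
- Scattering angle θ = 115°
- Compton wavelength λ_C ≈ 2.4263 pm

Calculate the shift:
Δλ = 2.4263 × (1 - cos(115°))
Δλ = 2.4263 × 1.4226
Δλ = 3.4517 pm

Final wavelength:
λ' = 71.3 + 3.4517 = 74.7517 pm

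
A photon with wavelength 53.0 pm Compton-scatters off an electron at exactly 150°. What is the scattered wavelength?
57.5276 pm

Using the Compton formula: λ' = λ + λ_C(1 − cos θ)

For θ = 150°, cos θ = -√3/2 (exact) ≈ -0.8660, so:
1 − cos 150° = 1 − (-√3/2) ≈ 1.8660

Δλ = λ_C × 1.8660 = 2.4263 × 1.8660 = 4.5276 pm

λ' = 53.0 + 4.5276 = 57.5276 pm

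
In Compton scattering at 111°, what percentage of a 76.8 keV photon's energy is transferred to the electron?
0.1695 (or 16.95%)

Calculate initial and final photon energies:

Initial: E₀ = 76.8 keV → λ₀ = 16.1438 pm
Compton shift: Δλ = 3.2958 pm
Final wavelength: λ' = 19.4396 pm
Final energy: E' = 63.7792 keV

Fractional energy loss:
(E₀ - E')/E₀ = (76.8000 - 63.7792)/76.8000
= 13.0208/76.8000
= 0.1695
= 16.95%

(Intermediate values are shown rounded; full precision is carried through to the final answer.)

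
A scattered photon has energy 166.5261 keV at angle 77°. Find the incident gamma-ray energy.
222.7999 keV

Convert final energy to wavelength (hc ≈ 1239.842 keV·pm):
λ' = hc/E' = 1239.842 / 166.5261 = 7.4453 pm

Calculate the Compton shift:
Δλ = λ_C(1 - cos(77°))
Δλ = 2.4263 × (1 - cos(77°))
Δλ = 1.8805 pm

Initial wavelength:
λ = λ' - Δλ = 7.4453 - 1.8805 = 5.5648 pm

Initial energy:
E = hc/λ = 1239.842 / 5.5648 = 222.7999 keV

(Intermediate values are shown rounded; full precision is carried through to the final answer.)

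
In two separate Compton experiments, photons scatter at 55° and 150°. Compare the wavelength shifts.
150° produces the larger shift by a factor of 4.376

Calculate both shifts using Δλ = λ_C(1 - cos θ):

For θ₁ = 55°:
Δλ₁ = 2.4263 × (1 - cos(55°))
Δλ₁ = 2.4263 × 0.4264
Δλ₁ = 1.0346 pm

For θ₂ = 150°:
Δλ₂ = 2.4263 × (1 - cos(150°))
Δλ₂ = 2.4263 × 1.8660
Δλ₂ = 4.5276 pm

The 150° angle produces the larger shift.
Ratio: 4.5276/1.0346 = 4.376

(Intermediate values are shown rounded; full precision is carried through to the final answer.)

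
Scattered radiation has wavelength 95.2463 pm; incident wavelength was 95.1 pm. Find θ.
20.00°

First find the wavelength shift:
Δλ = λ' - λ = 95.2463 - 95.1 = 0.1463 pm

Using Δλ = λ_C(1 - cos θ), with λ_C = h/(m_e·c) ≈ 2.42631024 pm:
cos θ = 1 - Δλ/λ_C
cos θ = 1 - 0.1463/2.42631024
cos θ = 0.939703

θ = arccos(0.939703)
θ = 20.00°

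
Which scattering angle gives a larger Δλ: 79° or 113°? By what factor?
113° produces the larger shift by a factor of 1.719

Calculate both shifts using Δλ = λ_C(1 - cos θ):

For θ₁ = 79°:
Δλ₁ = 2.4263 × (1 - cos(79°))
Δλ₁ = 2.4263 × 0.8092
Δλ₁ = 1.9633 pm

For θ₂ = 113°:
Δλ₂ = 2.4263 × (1 - cos(113°))
Δλ₂ = 2.4263 × 1.3907
Δλ₂ = 3.3743 pm

The 113° angle produces the larger shift.
Ratio: 3.3743/1.9633 = 1.719

(Intermediate values are shown rounded; full precision is carried through to the final answer.)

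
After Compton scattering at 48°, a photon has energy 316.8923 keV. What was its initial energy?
398.7001 keV

Convert final energy to wavelength (hc ≈ 1239.842 keV·pm):
λ' = hc/E' = 1239.842 / 316.8923 = 3.9125 pm

Calculate the Compton shift:
Δλ = λ_C(1 - cos(48°))
Δλ = 2.4263 × (1 - cos(48°))
Δλ = 0.8028 pm

Initial wavelength:
λ = λ' - Δλ = 3.9125 - 0.8028 = 3.1097 pm

Initial energy:
E = hc/λ = 1239.842 / 3.1097 = 398.7001 keV

(Intermediate values are shown rounded; full precision is carried through to the final answer.)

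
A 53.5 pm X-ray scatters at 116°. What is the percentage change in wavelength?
6.5232%

Calculate the Compton shift:
Δλ = λ_C(1 - cos(116°))
Δλ = 2.4263 × (1 - cos(116°))
Δλ = 2.4263 × 1.4384
Δλ = 3.4899 pm

Percentage change:
(Δλ/λ₀) × 100 = (3.4899/53.5) × 100
= 6.5232%

(Intermediate values are shown rounded; full precision is carried through to the final answer.)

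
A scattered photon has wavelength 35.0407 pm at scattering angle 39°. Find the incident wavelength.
34.5000 pm

From λ' = λ + Δλ, we have λ = λ' - Δλ

First calculate the Compton shift:
Δλ = λ_C(1 - cos θ)
Δλ = 2.4263 × (1 - cos(39°))
Δλ = 2.4263 × 0.2229
Δλ = 0.5407 pm

Initial wavelength:
λ = λ' - Δλ
λ = 35.0407 - 0.5407
λ = 34.5000 pm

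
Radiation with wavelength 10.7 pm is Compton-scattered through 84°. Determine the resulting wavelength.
12.8727 pm

Using the Compton scattering formula:
λ' = λ + Δλ = λ + λ_C(1 - cos θ)

Given:
- Initial wavelength λ = 10.7 pm
- Scattering angle θ = 84°
- Compton wavelength λ_C ≈ 2.4263 pm

Calculate the shift:
Δλ = 2.4263 × (1 - cos(84°))
Δλ = 2.4263 × 0.8955
Δλ = 2.1727 pm

Final wavelength:
λ' = 10.7 + 2.1727 = 12.8727 pm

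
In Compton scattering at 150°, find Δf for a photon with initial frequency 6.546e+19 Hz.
3.254e+19 Hz (decrease)

Convert frequency to wavelength (c = 299792458 m/s):
λ₀ = c/f₀ = 299792458/6.546e+19 = 4.5797809e-12 m = 4.5798 pm

Calculate Compton shift:
Δλ = λ_C(1 - cos(150°)) = 4.5276 pm

Final wavelength:
λ' = λ₀ + Δλ = 4.5798 + 4.5276 = 9.1073 pm

Final frequency:
f' = c/λ' = 299792458/9.1073374e-12 = 3.2917684e+19 Hz

Frequency shift (decrease):
Δf = f₀ - f' = 6.546e+19 - 3.2917684e+19 = 3.254e+19 Hz

(Intermediate values are shown rounded; full precision is carried through to the final answer.)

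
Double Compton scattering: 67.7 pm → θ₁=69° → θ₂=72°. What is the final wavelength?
70.9333 pm

Apply Compton shift twice:

First scattering at θ₁ = 69°:
Δλ₁ = λ_C(1 - cos(69°))
Δλ₁ = 2.4263 × 0.6416
Δλ₁ = 1.5568 pm

After first scattering:
λ₁ = 67.7 + 1.5568 = 69.2568 pm

Second scattering at θ₂ = 72°:
Δλ₂ = λ_C(1 - cos(72°))
Δλ₂ = 2.4263 × 0.6910
Δλ₂ = 1.6765 pm

Final wavelength:
λ₂ = 69.2568 + 1.6765 = 70.9333 pm

Total shift: Δλ_total = 1.5568 + 1.6765 = 3.2333 pm

(Intermediate values are shown rounded; full precision is carried through to the final answer.)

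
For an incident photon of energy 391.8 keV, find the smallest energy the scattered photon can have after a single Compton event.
154.6497 keV (at θ = 180°)

The scattered photon has minimum energy when its wavelength is maximum, i.e., when the Compton shift Δλ = λ_C(1 − cos θ) is maximum. This occurs at θ = 180° (backscattering), giving Δλ_max = 2λ_C = 4.8526 pm.

Initial wavelength: λ₀ = hc/E₀ = 3.1645 pm
Maximum final wavelength: λ'_max = λ₀ + 2λ_C = 3.1645 + 4.8526 = 8.0171 pm
Minimum final energy: E'_min = hc/λ'_max = 154.6497 keV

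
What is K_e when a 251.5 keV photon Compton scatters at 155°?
121.7427 keV

By energy conservation: K_e = E_initial - E_final

First find the scattered photon energy:
Initial wavelength: λ = hc/E = 4.9298 pm
Compton shift: Δλ = λ_C(1 - cos(155°)) = 4.6253 pm
Final wavelength: λ' = 4.9298 + 4.6253 = 9.5551 pm
Final photon energy: E' = hc/λ' = 129.7573 keV

Electron kinetic energy:
K_e = E - E' = 251.5000 - 129.7573 = 121.7427 keV

(Intermediate values are shown rounded; full precision is carried through to the final answer.)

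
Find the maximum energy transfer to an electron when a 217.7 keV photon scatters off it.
100.1550 keV

Maximum energy transfer occurs at θ = 180° (backscattering).

Initial photon: E₀ = 217.7 keV → λ₀ = 5.6952 pm

Maximum Compton shift (at 180°):
Δλ_max = 2λ_C = 2 × 2.4263 = 4.8526 pm

Final wavelength:
λ' = 5.6952 + 4.8526 = 10.5478 pm

Minimum photon energy (maximum energy to electron):
E'_min = hc/λ' = 117.5450 keV

Maximum electron kinetic energy:
K_max = E₀ - E'_min = 217.7000 - 117.5450 = 100.1550 keV

(Intermediate values are shown rounded; full precision is carried through to the final answer.)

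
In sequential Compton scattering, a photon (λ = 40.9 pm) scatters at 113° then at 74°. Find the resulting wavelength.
46.0319 pm

Apply Compton shift twice:

First scattering at θ₁ = 113°:
Δλ₁ = λ_C(1 - cos(113°))
Δλ₁ = 2.4263 × 1.3907
Δλ₁ = 3.3743 pm

After first scattering:
λ₁ = 40.9 + 3.3743 = 44.2743 pm

Second scattering at θ₂ = 74°:
Δλ₂ = λ_C(1 - cos(74°))
Δλ₂ = 2.4263 × 0.7244
Δλ₂ = 1.7575 pm

Final wavelength:
λ₂ = 44.2743 + 1.7575 = 46.0319 pm

Total shift: Δλ_total = 3.3743 + 1.7575 = 5.1319 pm

(Intermediate values are shown rounded; full precision is carried through to the final answer.)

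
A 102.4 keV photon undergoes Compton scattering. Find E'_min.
73.1019 keV (at θ = 180°)

The scattered photon has minimum energy when its wavelength is maximum, i.e., when the Compton shift Δλ = λ_C(1 − cos θ) is maximum. This occurs at θ = 180° (backscattering), giving Δλ_max = 2λ_C = 4.8526 pm.

Initial wavelength: λ₀ = hc/E₀ = 12.1078 pm
Maximum final wavelength: λ'_max = λ₀ + 2λ_C = 12.1078 + 4.8526 = 16.9605 pm
Minimum final energy: E'_min = hc/λ'_max = 73.1019 keV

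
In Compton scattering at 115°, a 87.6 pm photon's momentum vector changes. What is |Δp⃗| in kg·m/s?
1.2518e-23 kg·m/s

Photon momentum magnitude is p = h/λ.

Initial momentum:
p₀ = h/λ = 6.6261e-34/8.7600e-11 = 7.5640e-24 kg·m/s

After scattering:
λ' = λ + Δλ = 87.6 + 3.4517 = 91.0517 pm
p' = h/λ' = 6.6261e-34/9.1052e-11 = 7.2773e-24 kg·m/s

Momentum is a vector; the scattered photon's direction makes angle θ = 115° with the incident direction. The magnitude of the vector change Δp⃗ = p⃗₀ − p⃗' is found from the law of cosines:
|Δp⃗|² = p₀² + p'² − 2p₀p'cos θ
|Δp⃗|² = (7.5640e-24)² + (7.2773e-24)² − 2·7.5640e-24·7.2773e-24·cos(115°)
|Δp⃗| = 1.2518e-23 kg·m/s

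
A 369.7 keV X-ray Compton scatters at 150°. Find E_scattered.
157.3164 keV

First convert energy to wavelength:
λ = hc/E, with hc ≈ 1239.842 keV·pm (i.e. 1239.842 eV·nm)

For E = 369.7 keV = 369700 eV:
λ = 1239.842 keV·pm / 369.7 keV
λ = 3.3536 pm

Calculate the Compton shift:
Δλ = λ_C(1 - cos(150°)) = 2.4263 × 1.8660
Δλ = 4.5276 pm

Final wavelength:
λ' = 3.3536 + 4.5276 = 7.8812 pm

Final energy:
E' = hc/λ' = 1239.842 / 7.8812 = 157.3164 keV

(Intermediate values are shown rounded; full precision is carried through to the final answer.)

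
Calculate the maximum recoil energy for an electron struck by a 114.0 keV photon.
35.1719 keV

Maximum energy transfer occurs at θ = 180° (backscattering).

Initial photon: E₀ = 114.0 keV → λ₀ = 10.8758 pm

Maximum Compton shift (at 180°):
Δλ_max = 2λ_C = 2 × 2.4263 = 4.8526 pm

Final wavelength:
λ' = 10.8758 + 4.8526 = 15.7284 pm

Minimum photon energy (maximum energy to electron):
E'_min = hc/λ' = 78.8281 keV

Maximum electron kinetic energy:
K_max = E₀ - E'_min = 114.0000 - 78.8281 = 35.1719 keV

(Intermediate values are shown rounded; full precision is carried through to the final answer.)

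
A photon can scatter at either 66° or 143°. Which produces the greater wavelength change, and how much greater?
143° produces the larger shift by a factor of 3.032

Calculate both shifts using Δλ = λ_C(1 - cos θ):

For θ₁ = 66°:
Δλ₁ = 2.4263 × (1 - cos(66°))
Δλ₁ = 2.4263 × 0.5933
Δλ₁ = 1.4394 pm

For θ₂ = 143°:
Δλ₂ = 2.4263 × (1 - cos(143°))
Δλ₂ = 2.4263 × 1.7986
Δλ₂ = 4.3640 pm

The 143° angle produces the larger shift.
Ratio: 4.3640/1.4394 = 3.032

(Intermediate values are shown rounded; full precision is carried through to the final answer.)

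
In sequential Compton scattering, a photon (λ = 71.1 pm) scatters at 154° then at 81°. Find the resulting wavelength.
77.7538 pm

Apply Compton shift twice:

First scattering at θ₁ = 154°:
Δλ₁ = λ_C(1 - cos(154°))
Δλ₁ = 2.4263 × 1.8988
Δλ₁ = 4.6071 pm

After first scattering:
λ₁ = 71.1 + 4.6071 = 75.7071 pm

Second scattering at θ₂ = 81°:
Δλ₂ = λ_C(1 - cos(81°))
Δλ₂ = 2.4263 × 0.8436
Δλ₂ = 2.0468 pm

Final wavelength:
λ₂ = 75.7071 + 2.0468 = 77.7538 pm

Total shift: Δλ_total = 4.6071 + 2.0468 = 6.6538 pm

(Intermediate values are shown rounded; full precision is carried through to the final answer.)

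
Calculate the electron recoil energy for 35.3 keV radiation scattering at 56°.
1.0432 keV

By energy conservation: K_e = E_initial - E_final

First find the scattered photon energy:
Initial wavelength: λ = hc/E = 35.1230 pm
Compton shift: Δλ = λ_C(1 - cos(56°)) = 1.0695 pm
Final wavelength: λ' = 35.1230 + 1.0695 = 36.1925 pm
Final photon energy: E' = hc/λ' = 34.2568 keV

Electron kinetic energy:
K_e = E - E' = 35.3000 - 34.2568 = 1.0432 keV

(Intermediate values are shown rounded; full precision is carried through to the final answer.)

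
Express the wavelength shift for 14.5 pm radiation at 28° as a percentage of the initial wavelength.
1.9587%

Calculate the Compton shift:
Δλ = λ_C(1 - cos(28°))
Δλ = 2.4263 × (1 - cos(28°))
Δλ = 2.4263 × 0.1171
Δλ = 0.2840 pm

Percentage change:
(Δλ/λ₀) × 100 = (0.2840/14.5) × 100
= 1.9587%

(Intermediate values are shown rounded; full precision is carried through to the final answer.)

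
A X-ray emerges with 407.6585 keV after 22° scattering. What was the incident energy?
432.8000 keV

Convert final energy to wavelength (hc ≈ 1239.842 keV·pm):
λ' = hc/E' = 1239.842 / 407.6585 = 3.0414 pm

Calculate the Compton shift:
Δλ = λ_C(1 - cos(22°))
Δλ = 2.4263 × (1 - cos(22°))
Δλ = 0.1767 pm

Initial wavelength:
λ = λ' - Δλ = 3.0414 - 0.1767 = 2.8647 pm

Initial energy:
E = hc/λ = 1239.842 / 2.8647 = 432.8000 keV

(Intermediate values are shown rounded; full precision is carried through to the final answer.)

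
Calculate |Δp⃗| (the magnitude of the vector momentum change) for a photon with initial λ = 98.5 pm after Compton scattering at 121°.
1.1500e-23 kg·m/s

Photon momentum magnitude is p = h/λ.

Initial momentum:
p₀ = h/λ = 6.6261e-34/9.8500e-11 = 6.7270e-24 kg·m/s

After scattering:
λ' = λ + Δλ = 98.5 + 3.6760 = 102.1760 pm
p' = h/λ' = 6.6261e-34/1.0218e-10 = 6.4850e-24 kg·m/s

Momentum is a vector; the scattered photon's direction makes angle θ = 121° with the incident direction. The magnitude of the vector change Δp⃗ = p⃗₀ − p⃗' is found from the law of cosines:
|Δp⃗|² = p₀² + p'² − 2p₀p'cos θ
|Δp⃗|² = (6.7270e-24)² + (6.4850e-24)² − 2·6.7270e-24·6.4850e-24·cos(121°)
|Δp⃗| = 1.1500e-23 kg·m/s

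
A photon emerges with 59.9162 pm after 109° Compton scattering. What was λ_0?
56.7000 pm

From λ' = λ + Δλ, we have λ = λ' - Δλ

First calculate the Compton shift:
Δλ = λ_C(1 - cos θ)
Δλ = 2.4263 × (1 - cos(109°))
Δλ = 2.4263 × 1.3256
Δλ = 3.2162 pm

Initial wavelength:
λ = λ' - Δλ
λ = 59.9162 - 3.2162
λ = 56.7000 pm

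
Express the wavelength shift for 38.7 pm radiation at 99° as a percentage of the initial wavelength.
7.2503%

Calculate the Compton shift:
Δλ = λ_C(1 - cos(99°))
Δλ = 2.4263 × (1 - cos(99°))
Δλ = 2.4263 × 1.1564
Δλ = 2.8059 pm

Percentage change:
(Δλ/λ₀) × 100 = (2.8059/38.7) × 100
= 7.2503%

(Intermediate values are shown rounded; full precision is carried through to the final answer.)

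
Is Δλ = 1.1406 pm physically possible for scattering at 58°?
Yes, consistent

Calculate the expected shift for θ = 58°:

Δλ_expected = λ_C(1 - cos(58°))
Δλ_expected = 2.4263 × (1 - cos(58°))
Δλ_expected = 2.4263 × 0.4701
Δλ_expected = 1.1406 pm

Given shift: 1.1406 pm
Expected shift: 1.1406 pm
Difference: 0.0000 pm

The values match. This is consistent with Compton scattering at the stated angle.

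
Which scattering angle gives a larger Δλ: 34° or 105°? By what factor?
105° produces the larger shift by a factor of 7.363

Calculate both shifts using Δλ = λ_C(1 - cos θ):

For θ₁ = 34°:
Δλ₁ = 2.4263 × (1 - cos(34°))
Δλ₁ = 2.4263 × 0.1710
Δλ₁ = 0.4148 pm

For θ₂ = 105°:
Δλ₂ = 2.4263 × (1 - cos(105°))
Δλ₂ = 2.4263 × 1.2588
Δλ₂ = 3.0543 pm

The 105° angle produces the larger shift.
Ratio: 3.0543/0.4148 = 7.363

(Intermediate values are shown rounded; full precision is carried through to the final answer.)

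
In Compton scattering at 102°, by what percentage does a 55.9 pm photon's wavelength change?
5.2429%

Calculate the Compton shift:
Δλ = λ_C(1 - cos(102°))
Δλ = 2.4263 × (1 - cos(102°))
Δλ = 2.4263 × 1.2079
Δλ = 2.9308 pm

Percentage change:
(Δλ/λ₀) × 100 = (2.9308/55.9) × 100
= 5.2429%

(Intermediate values are shown rounded; full precision is carried through to the final answer.)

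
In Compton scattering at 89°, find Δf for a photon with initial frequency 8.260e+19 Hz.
3.275e+19 Hz (decrease)

Convert frequency to wavelength (c = 299792458 m/s):
λ₀ = c/f₀ = 299792458/8.260e+19 = 3.6294486e-12 m = 3.6294 pm

Calculate Compton shift:
Δλ = λ_C(1 - cos(89°)) = 2.3840 pm

Final wavelength:
λ' = λ₀ + Δλ = 3.6294 + 2.3840 = 6.0134 pm

Final frequency:
f' = c/λ' = 299792458/6.0134139e-12 = 4.9853953e+19 Hz

Frequency shift (decrease):
Δf = f₀ - f' = 8.260e+19 - 4.9853953e+19 = 3.275e+19 Hz

(Intermediate values are shown rounded; full precision is carried through to the final answer.)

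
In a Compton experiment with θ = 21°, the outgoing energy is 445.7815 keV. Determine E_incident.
473.1999 keV

Convert final energy to wavelength (hc ≈ 1239.842 keV·pm):
λ' = hc/E' = 1239.842 / 445.7815 = 2.7813 pm

Calculate the Compton shift:
Δλ = λ_C(1 - cos(21°))
Δλ = 2.4263 × (1 - cos(21°))
Δλ = 0.1612 pm

Initial wavelength:
λ = λ' - Δλ = 2.7813 - 0.1612 = 2.6201 pm

Initial energy:
E = hc/λ = 1239.842 / 2.6201 = 473.1999 keV

(Intermediate values are shown rounded; full precision is carried through to the final answer.)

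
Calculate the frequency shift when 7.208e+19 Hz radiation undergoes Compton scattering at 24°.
3.461e+18 Hz (decrease)

Convert frequency to wavelength (c = 299792458 m/s):
λ₀ = c/f₀ = 299792458/7.208e+19 = 4.1591628e-12 m = 4.1592 pm

Calculate Compton shift:
Δλ = λ_C(1 - cos(24°)) = 0.2098 pm

Final wavelength:
λ' = λ₀ + Δλ = 4.1592 + 0.2098 = 4.3689 pm

Final frequency:
f' = c/λ' = 299792458/4.3689284e-12 = 6.8619220e+19 Hz

Frequency shift (decrease):
Δf = f₀ - f' = 7.208e+19 - 6.8619220e+19 = 3.461e+18 Hz

(Intermediate values are shown rounded; full precision is carried through to the final answer.)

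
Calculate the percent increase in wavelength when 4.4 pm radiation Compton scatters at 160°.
106.9613%

Calculate the Compton shift:
Δλ = λ_C(1 - cos(160°))
Δλ = 2.4263 × (1 - cos(160°))
Δλ = 2.4263 × 1.9397
Δλ = 4.7063 pm

Percentage change:
(Δλ/λ₀) × 100 = (4.7063/4.4) × 100
= 106.9613%

(Intermediate values are shown rounded; full precision is carried through to the final answer.)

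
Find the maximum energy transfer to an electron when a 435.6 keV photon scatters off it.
274.5587 keV

Maximum energy transfer occurs at θ = 180° (backscattering).

Initial photon: E₀ = 435.6 keV → λ₀ = 2.8463 pm

Maximum Compton shift (at 180°):
Δλ_max = 2λ_C = 2 × 2.4263 = 4.8526 pm

Final wavelength:
λ' = 2.8463 + 4.8526 = 7.6989 pm

Minimum photon energy (maximum energy to electron):
E'_min = hc/λ' = 161.0413 keV

Maximum electron kinetic energy:
K_max = E₀ - E'_min = 435.6000 - 161.0413 = 274.5587 keV

(Intermediate values are shown rounded; full precision is carried through to the final answer.)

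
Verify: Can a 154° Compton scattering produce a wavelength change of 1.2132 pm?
No, inconsistent

Calculate the expected shift for θ = 154°:

Δλ_expected = λ_C(1 - cos(154°))
Δλ_expected = 2.4263 × (1 - cos(154°))
Δλ_expected = 2.4263 × 1.8988
Δλ_expected = 4.6071 pm

Given shift: 1.2132 pm
Expected shift: 4.6071 pm
Difference: 3.3939 pm

The values do not match. The given shift corresponds to θ ≈ 60.0°, not 154°.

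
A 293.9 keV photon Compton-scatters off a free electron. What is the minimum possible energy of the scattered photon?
136.6789 keV (at θ = 180°)

The scattered photon has minimum energy when its wavelength is maximum, i.e., when the Compton shift Δλ = λ_C(1 − cos θ) is maximum. This occurs at θ = 180° (backscattering), giving Δλ_max = 2λ_C = 4.8526 pm.

Initial wavelength: λ₀ = hc/E₀ = 4.2186 pm
Maximum final wavelength: λ'_max = λ₀ + 2λ_C = 4.2186 + 4.8526 = 9.0712 pm
Minimum final energy: E'_min = hc/λ'_max = 136.6789 keV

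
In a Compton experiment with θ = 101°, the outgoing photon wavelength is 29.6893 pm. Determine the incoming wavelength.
26.8000 pm

From λ' = λ + Δλ, we have λ = λ' - Δλ

First calculate the Compton shift:
Δλ = λ_C(1 - cos θ)
Δλ = 2.4263 × (1 - cos(101°))
Δλ = 2.4263 × 1.1908
Δλ = 2.8893 pm

Initial wavelength:
λ = λ' - Δλ
λ = 29.6893 - 2.8893
λ = 26.8000 pm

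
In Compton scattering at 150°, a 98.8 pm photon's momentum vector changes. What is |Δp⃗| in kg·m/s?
1.2672e-23 kg·m/s

Photon momentum magnitude is p = h/λ.

Initial momentum:
p₀ = h/λ = 6.6261e-34/9.8800e-11 = 6.7065e-24 kg·m/s

After scattering:
λ' = λ + Δλ = 98.8 + 4.5276 = 103.3276 pm
p' = h/λ' = 6.6261e-34/1.0333e-10 = 6.4127e-24 kg·m/s

Momentum is a vector; the scattered photon's direction makes angle θ = 150° with the incident direction. The magnitude of the vector change Δp⃗ = p⃗₀ − p⃗' is found from the law of cosines:
|Δp⃗|² = p₀² + p'² − 2p₀p'cos θ
|Δp⃗|² = (6.7065e-24)² + (6.4127e-24)² − 2·6.7065e-24·6.4127e-24·cos(150°)
|Δp⃗| = 1.2672e-23 kg·m/s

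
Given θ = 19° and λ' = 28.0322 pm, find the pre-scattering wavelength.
27.9000 pm

From λ' = λ + Δλ, we have λ = λ' - Δλ

First calculate the Compton shift:
Δλ = λ_C(1 - cos θ)
Δλ = 2.4263 × (1 - cos(19°))
Δλ = 2.4263 × 0.0545
Δλ = 0.1322 pm

Initial wavelength:
λ = λ' - Δλ
λ = 28.0322 - 0.1322
λ = 27.9000 pm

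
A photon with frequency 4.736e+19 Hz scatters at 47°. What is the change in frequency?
5.146e+18 Hz (decrease)

Convert frequency to wavelength (c = 299792458 m/s):
λ₀ = c/f₀ = 299792458/4.736e+19 = 6.3300772e-12 m = 6.3301 pm

Calculate Compton shift:
Δλ = λ_C(1 - cos(47°)) = 0.7716 pm

Final wavelength:
λ' = λ₀ + Δλ = 6.3301 + 0.7716 = 7.1016 pm

Final frequency:
f' = c/λ' = 299792458/7.1016479e-12 = 4.2214492e+19 Hz

Frequency shift (decrease):
Δf = f₀ - f' = 4.736e+19 - 4.2214492e+19 = 5.146e+18 Hz

(Intermediate values are shown rounded; full precision is carried through to the final answer.)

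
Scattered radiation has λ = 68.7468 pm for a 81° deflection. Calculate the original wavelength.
66.7000 pm

From λ' = λ + Δλ, we have λ = λ' - Δλ

First calculate the Compton shift:
Δλ = λ_C(1 - cos θ)
Δλ = 2.4263 × (1 - cos(81°))
Δλ = 2.4263 × 0.8436
Δλ = 2.0468 pm

Initial wavelength:
λ = λ' - Δλ
λ = 68.7468 - 2.0468
λ = 66.7000 pm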